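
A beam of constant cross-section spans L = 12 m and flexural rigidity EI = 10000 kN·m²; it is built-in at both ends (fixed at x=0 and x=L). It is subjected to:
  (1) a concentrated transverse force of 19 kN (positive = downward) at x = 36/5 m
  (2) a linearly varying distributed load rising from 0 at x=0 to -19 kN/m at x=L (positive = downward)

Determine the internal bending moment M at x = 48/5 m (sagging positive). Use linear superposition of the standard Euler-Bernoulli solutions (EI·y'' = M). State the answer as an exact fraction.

Load 1 — point force P=19 kN at a=36/5 m (b=L-a=24/5):
  M_1 = Pa²(a+3b)(L-x)/L³ - Pa²b/L²  [x>a] = 19·(36/5)²·((36/5)+3·(24/5))·(12-(48/5))/12³ - 19·(36/5)²·(24/5)/12² = -2052/625 kN·m
Load 2 — triangular load w₀=-19 kN/m (0→w₀ over full span):
  M_2 = 3w₀Lx/20 - w₀L²/30 - w₀x³/(6L) = 3·(-19)·12·(48/5)/20 - (-19)·12²/30 - (-19)·(48/5)³/(6·12) = -456/125 kN·m
Superposition: M = Σ M_i = -4332/625 kN·m ≈ -6.931200 kN·m

M(48/5) = -4332/625 kN·m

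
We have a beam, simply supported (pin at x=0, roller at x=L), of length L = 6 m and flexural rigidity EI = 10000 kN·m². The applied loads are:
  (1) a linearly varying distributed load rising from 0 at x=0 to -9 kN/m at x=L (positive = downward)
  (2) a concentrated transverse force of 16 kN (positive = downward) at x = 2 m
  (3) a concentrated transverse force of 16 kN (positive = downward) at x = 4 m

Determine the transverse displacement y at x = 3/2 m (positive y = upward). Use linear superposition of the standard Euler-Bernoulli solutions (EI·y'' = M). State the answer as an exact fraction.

Load 1 — triangular load w₀=-9 kN/m (0→w₀ over full span):
  y_1 = -w₀x(7L⁴-10L²x²+3x⁴)/(360LEI) = -(-9)·(3/2)·(7·6⁴-10·6²·(3/2)²+3·(3/2)⁴)/(360·6·10000) = 26487/5120000 m
Load 2 — point force P=16 kN at a=2 m (b=L-a=4):
  y_2 = -Pbx(L²-b²-x²)/(6LEI)  [x≤a] = -16·4·(3/2)·(6²-4²-(3/2)²)/(6·6·10000) = -71/15000 m
Load 3 — point force P=16 kN at a=4 m (b=L-a=2):
  y_3 = -Pbx(L²-b²-x²)/(6LEI)  [x≤a] = -16·2·(3/2)·(6²-2²-(3/2)²)/(6·6·10000) = -119/30000 m
Superposition: y = Σ y_i = -18057/5120000 m ≈ -0.003527 m

y(3/2) = -18057/5120000 m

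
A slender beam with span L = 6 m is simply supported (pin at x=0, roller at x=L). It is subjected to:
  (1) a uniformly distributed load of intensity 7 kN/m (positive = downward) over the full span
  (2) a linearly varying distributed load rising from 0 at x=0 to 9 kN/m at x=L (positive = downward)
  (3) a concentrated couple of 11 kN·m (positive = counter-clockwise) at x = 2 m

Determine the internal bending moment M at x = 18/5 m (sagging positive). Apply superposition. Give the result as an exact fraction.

M(18/5) = 5822/125 kN·m

Load 1 — uniform load w=7 kN/m over full span:
  M_1 = wx(L-x)/2 = 7·(18/5)·(6-(18/5))/2 = 756/25 kN·m
Load 2 — triangular load w₀=9 kN/m (0→w₀ over full span):
  M_2 = w₀Lx/6 - w₀x³/(6L) = 9·6·(18/5)/6 - 9·(18/5)³/(6·6) = 2592/125 kN·m
Load 3 — applied couple M₀=11 kN·m at a=2 m (b=L-a=4):
  M_3 = M₀x/L - M₀  [x>a] = 11·(18/5)/6 - 11 = -22/5 kN·m
Superposition: M = Σ M_i = 5822/125 kN·m ≈ 46.576000 kN·m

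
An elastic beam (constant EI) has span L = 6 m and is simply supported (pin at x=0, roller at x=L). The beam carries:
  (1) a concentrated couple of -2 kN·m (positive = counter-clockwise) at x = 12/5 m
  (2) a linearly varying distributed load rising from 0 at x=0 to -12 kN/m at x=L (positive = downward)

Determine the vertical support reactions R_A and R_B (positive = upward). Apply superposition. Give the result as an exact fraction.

Load 1 — applied couple M₀=-2 kN·m at a=12/5 m (b=L-a=18/5):
  R_A = M₀/L = (-2)/6 = -1/3 kN
  R_B = -M₀/L = -(-2)/6 = 1/3 kN
Load 2 — triangular load w₀=-12 kN/m (0→w₀ over full span):
  R_A = w₀L/6 = (-12)·6/6 = -12 kN
  R_B = w₀L/3 = (-12)·6/3 = -24 kN
Superposition: R_A = -37/3 kN, R_B = -71/3 kN

R_A = -37/3 kN, R_B = -71/3 kN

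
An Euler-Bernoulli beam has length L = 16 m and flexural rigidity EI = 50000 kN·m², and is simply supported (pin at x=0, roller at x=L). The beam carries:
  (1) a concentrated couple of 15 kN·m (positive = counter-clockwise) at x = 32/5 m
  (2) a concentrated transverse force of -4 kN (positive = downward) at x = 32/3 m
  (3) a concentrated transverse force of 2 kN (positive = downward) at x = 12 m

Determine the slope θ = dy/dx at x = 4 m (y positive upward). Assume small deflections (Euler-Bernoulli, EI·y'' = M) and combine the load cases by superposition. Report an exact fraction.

θ(4) = 28027/40500000 rad

Load 1 — applied couple M₀=15 kN·m at a=32/5 m (b=L-a=48/5):
  θ_1 = (M₀x²/(2L)+C₁)/EI  [x≤a] with C₁=M₀(3b²-L²)/(6L)=16/5 = (15·4²/(2·16)+(16/5))/50000 = 107/500000 rad
Load 2 — point force P=-4 kN at a=32/3 m (b=L-a=16/3):
  θ_2 = -Pb(L²-b²-3x²)/(6LEI)  [x≤a] = -(-4)·(16/3)·(16²-(16/3)²-3·4²)/(6·16·50000) = 202/253125 rad
Load 3 — point force P=2 kN at a=12 m (b=L-a=4):
  θ_3 = -Pb(L²-b²-3x²)/(6LEI)  [x≤a] = -2·4·(16²-4²-3·4²)/(6·16·50000) = -1/3125 rad
Superposition: θ = Σ θ_i = 28027/40500000 rad ≈ 0.000692 rad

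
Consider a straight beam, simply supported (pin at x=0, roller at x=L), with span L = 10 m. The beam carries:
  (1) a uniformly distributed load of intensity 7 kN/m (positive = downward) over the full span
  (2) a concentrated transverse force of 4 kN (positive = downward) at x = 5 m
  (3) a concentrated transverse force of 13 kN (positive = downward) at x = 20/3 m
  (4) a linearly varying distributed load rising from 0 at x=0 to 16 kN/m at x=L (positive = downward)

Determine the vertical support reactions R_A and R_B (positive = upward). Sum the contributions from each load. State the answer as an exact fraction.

R_A = 68 kN, R_B = 99 kN

Load 1 — uniform load w=7 kN/m over full span:
  R_A = wL/2 = 7·10/2 = 35 kN
  R_B = wL/2 = 7·10/2 = 35 kN
Load 2 — point force P=4 kN at a=5 m (b=L-a=5):
  R_A = Pb/L = 4·5/10 = 2 kN
  R_B = Pa/L = 4·5/10 = 2 kN
Load 3 — point force P=13 kN at a=20/3 m (b=L-a=10/3):
  R_A = Pb/L = 13·(10/3)/10 = 13/3 kN
  R_B = Pa/L = 13·(20/3)/10 = 26/3 kN
Load 4 — triangular load w₀=16 kN/m (0→w₀ over full span):
  R_A = w₀L/6 = 16·10/6 = 80/3 kN
  R_B = w₀L/3 = 16·10/3 = 160/3 kN
Superposition: R_A = 68 kN, R_B = 99 kN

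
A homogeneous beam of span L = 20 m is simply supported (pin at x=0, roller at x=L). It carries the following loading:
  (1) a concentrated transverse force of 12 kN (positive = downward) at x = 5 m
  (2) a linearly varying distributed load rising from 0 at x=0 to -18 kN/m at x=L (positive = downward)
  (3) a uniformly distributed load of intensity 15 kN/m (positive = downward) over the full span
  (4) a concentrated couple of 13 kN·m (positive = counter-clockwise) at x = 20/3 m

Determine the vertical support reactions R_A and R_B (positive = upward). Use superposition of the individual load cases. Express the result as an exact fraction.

Load 1 — point force P=12 kN at a=5 m (b=L-a=15):
  R_A = Pb/L = 12·15/20 = 9 kN
  R_B = Pa/L = 12·5/20 = 3 kN
Load 2 — triangular load w₀=-18 kN/m (0→w₀ over full span):
  R_A = w₀L/6 = (-18)·20/6 = -60 kN
  R_B = w₀L/3 = (-18)·20/3 = -120 kN
Load 3 — uniform load w=15 kN/m over full span:
  R_A = wL/2 = 15·20/2 = 150 kN
  R_B = wL/2 = 15·20/2 = 150 kN
Load 4 — applied couple M₀=13 kN·m at a=20/3 m (b=L-a=40/3):
  R_A = M₀/L = 13/20 kN
  R_B = -M₀/L = -13/20 kN
Superposition: R_A = 1993/20 kN, R_B = 647/20 kN

R_A = 1993/20 kN, R_B = 647/20 kN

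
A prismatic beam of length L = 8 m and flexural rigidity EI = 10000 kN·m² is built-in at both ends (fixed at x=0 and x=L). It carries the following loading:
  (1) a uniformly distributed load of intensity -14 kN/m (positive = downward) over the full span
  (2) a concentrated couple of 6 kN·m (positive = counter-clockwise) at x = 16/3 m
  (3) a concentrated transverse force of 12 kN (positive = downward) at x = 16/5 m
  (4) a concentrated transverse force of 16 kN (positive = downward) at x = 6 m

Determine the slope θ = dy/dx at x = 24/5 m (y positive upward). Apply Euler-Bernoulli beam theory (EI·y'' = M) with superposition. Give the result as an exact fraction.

θ(24/5) = -3689/1953125 rad

Load 1 — uniform load w=-14 kN/m over full span:
  θ_1 = -wx(L-x)(L-2x)/(12EI) = -(-14)·(24/5)·(8-(24/5))·(8-2·(24/5))/(12·10000) = -224/78125 rad
Load 2 — applied couple M₀=6 kN·m at a=16/3 m (b=L-a=8/3):
  θ_2 = (R_Ax²/2 - M_Ax)/EI  [x≤a] with R_A=1, M_A=2 = (1·(24/5)²/2 - 2·(24/5))/10000 = 3/15625 rad
Load 3 — point force P=12 kN at a=16/5 m (b=L-a=24/5):
  θ_3 = Pa²(L-x)(2bL-(3b+a)(L-x))/(2L³EI)  [x>a] = 12·(16/5)²·(8-(24/5))·(2·(24/5)·8-(3·(24/5)+(16/5))·(8-(24/5)))/(2·8³·10000) = 1536/1953125 rad
Load 4 — point force P=16 kN at a=6 m (b=L-a=2):
  θ_4 = -Pb²x(2aL-(3a+b)x)/(2L³EI)  [x≤a] = -16·2²·(24/5)·(2·6·8-(3·6+2)·(24/5))/(2·8³·10000) = 0 rad
Superposition: θ = Σ θ_i = -3689/1953125 rad ≈ -0.001889 rad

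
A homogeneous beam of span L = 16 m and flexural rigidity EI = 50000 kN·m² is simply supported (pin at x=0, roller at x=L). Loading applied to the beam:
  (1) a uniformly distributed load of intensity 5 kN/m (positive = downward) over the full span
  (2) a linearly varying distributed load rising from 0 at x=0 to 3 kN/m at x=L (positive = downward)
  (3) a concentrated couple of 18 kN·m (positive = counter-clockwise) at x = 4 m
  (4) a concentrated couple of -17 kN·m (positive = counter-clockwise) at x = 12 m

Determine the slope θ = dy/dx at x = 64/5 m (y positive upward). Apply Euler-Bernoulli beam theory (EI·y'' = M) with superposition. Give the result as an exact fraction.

Load 1 — uniform load w=5 kN/m over full span:
  θ_1 = -w(L³-6Lx²+4x³)/(24EI) = -5·(16³-6·16·(64/5)²+4·(64/5)³)/(24·50000) = 1056/78125 rad
Load 2 — triangular load w₀=3 kN/m (0→w₀ over full span):
  θ_2 = -w₀(7L⁴-30L²x²+15x⁴)/(360LEI) = -3·(7·16⁴-30·16²·(64/5)²+15·(64/5)⁴)/(360·16·50000) = 24224/5859375 rad
Load 3 — applied couple M₀=18 kN·m at a=4 m (b=L-a=12):
  θ_3 = (M₀x²/(2L)-M₀(x-a)+C₁)/EI  [x>a] with C₁=M₀(3b²-L²)/(6L)=33 = (18·(64/5)²/(2·16)-18·((64/5)-4)+33)/50000 = -831/1250000 rad
Load 4 — applied couple M₀=-17 kN·m at a=12 m (b=L-a=4):
  θ_4 = (M₀x²/(2L)-M₀(x-a)+C₁)/EI  [x>a] with C₁=M₀(3b²-L²)/(6L)=221/6 = ((-17)·(64/5)²/(2·16)-(-17)·((64/5)-12)+(221/6))/50000 = -5491/7500000 rad
Superposition: θ = Σ θ_i = 1015881/62500000 rad ≈ 0.016254 rad

θ(64/5) = 1015881/62500000 rad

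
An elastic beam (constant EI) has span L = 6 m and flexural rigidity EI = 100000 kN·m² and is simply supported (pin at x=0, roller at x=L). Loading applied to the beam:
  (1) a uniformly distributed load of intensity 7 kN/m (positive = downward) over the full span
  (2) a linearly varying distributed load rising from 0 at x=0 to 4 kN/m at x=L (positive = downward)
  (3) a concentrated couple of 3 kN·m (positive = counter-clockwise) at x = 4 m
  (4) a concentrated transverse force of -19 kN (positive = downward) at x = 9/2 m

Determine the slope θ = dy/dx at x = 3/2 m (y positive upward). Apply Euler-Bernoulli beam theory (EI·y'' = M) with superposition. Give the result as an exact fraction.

θ(3/2) = -11461/32000000 rad

Load 1 — uniform load w=7 kN/m over full span:
  θ_1 = -w(L³-6Lx²+4x³)/(24EI) = -7·(6³-6·6·(3/2)²+4·(3/2)³)/(24·100000) = -693/1600000 rad
Load 2 — triangular load w₀=4 kN/m (0→w₀ over full span):
  θ_2 = -w₀(7L⁴-30L²x²+15x⁴)/(360LEI) = -4·(7·6⁴-30·6²·(3/2)²+15·(3/2)⁴)/(360·6·100000) = -3981/32000000 rad
Load 3 — applied couple M₀=3 kN·m at a=4 m (b=L-a=2):
  θ_3 = (M₀x²/(2L)+C₁)/EI  [x≤a] with C₁=M₀(3b²-L²)/(6L)=-2 = (3·(3/2)²/(2·6)+(-2))/100000 = -23/1600000 rad
Load 4 — point force P=-19 kN at a=9/2 m (b=L-a=3/2):
  θ_4 = -Pb(L²-b²-3x²)/(6LEI)  [x≤a] = -(-19)·(3/2)·(6²-(3/2)²-3·(3/2)²)/(6·6·100000) = 171/800000 rad
Superposition: θ = Σ θ_i = -11461/32000000 rad ≈ -0.000358 rad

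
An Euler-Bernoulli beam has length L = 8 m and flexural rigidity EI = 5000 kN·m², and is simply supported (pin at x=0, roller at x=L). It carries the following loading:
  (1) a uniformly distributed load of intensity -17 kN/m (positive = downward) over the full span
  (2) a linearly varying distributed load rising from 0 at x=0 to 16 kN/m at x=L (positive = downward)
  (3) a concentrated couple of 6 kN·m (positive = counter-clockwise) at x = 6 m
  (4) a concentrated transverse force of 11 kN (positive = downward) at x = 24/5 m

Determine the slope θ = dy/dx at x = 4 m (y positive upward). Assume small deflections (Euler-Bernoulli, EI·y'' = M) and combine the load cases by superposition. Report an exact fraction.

Load 1 — uniform load w=-17 kN/m over full span:
  θ_1 = -w(L³-6Lx²+4x³)/(24EI) = -(-17)·(8³-6·8·4²+4·4³)/(24·5000) = 0 rad
Load 2 — triangular load w₀=16 kN/m (0→w₀ over full span):
  θ_2 = -w₀(7L⁴-30L²x²+15x⁴)/(360LEI) = -16·(7·8⁴-30·8²·4²+15·4⁴)/(360·8·5000) = -56/28125 rad
Load 3 — applied couple M₀=6 kN·m at a=6 m (b=L-a=2):
  θ_3 = (M₀x²/(2L)+C₁)/EI  [x≤a] with C₁=M₀(3b²-L²)/(6L)=-13/2 = (6·4²/(2·8)+(-13/2))/5000 = -1/10000 rad
Load 4 — point force P=11 kN at a=24/5 m (b=L-a=16/5):
  θ_4 = -Pb(L²-b²-3x²)/(6LEI)  [x≤a] = -11·(16/5)·(8²-(16/5)²-3·4²)/(6·8·5000) = -66/78125 rad
Superposition: θ = Σ θ_i = -33029/11250000 rad ≈ -0.002936 rad

θ(4) = -33029/11250000 rad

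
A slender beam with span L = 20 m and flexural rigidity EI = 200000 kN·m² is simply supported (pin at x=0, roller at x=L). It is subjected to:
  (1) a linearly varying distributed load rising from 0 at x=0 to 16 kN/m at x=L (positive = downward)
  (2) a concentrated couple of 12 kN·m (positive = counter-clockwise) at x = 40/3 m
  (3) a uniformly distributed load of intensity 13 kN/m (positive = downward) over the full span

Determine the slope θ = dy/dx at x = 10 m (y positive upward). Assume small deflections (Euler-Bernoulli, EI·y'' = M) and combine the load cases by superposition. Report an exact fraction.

Load 1 — triangular load w₀=16 kN/m (0→w₀ over full span):
  θ_1 = -w₀(7L⁴-30L²x²+15x⁴)/(360LEI) = -16·(7·20⁴-30·20²·10²+15·10⁴)/(360·20·200000) = -7/9000 rad
Load 2 — applied couple M₀=12 kN·m at a=40/3 m (b=L-a=20/3):
  θ_2 = (M₀x²/(2L)+C₁)/EI  [x≤a] with C₁=M₀(3b²-L²)/(6L)=-80/3 = (12·10²/(2·20)+(-80/3))/200000 = 1/60000 rad
Load 3 — uniform load w=13 kN/m over full span:
  θ_3 = -w(L³-6Lx²+4x³)/(24EI) = -13·(20³-6·20·10²+4·10³)/(24·200000) = 0 rad
Superposition: θ = Σ θ_i = -137/180000 rad ≈ -0.000761 rad

θ(10) = -137/180000 rad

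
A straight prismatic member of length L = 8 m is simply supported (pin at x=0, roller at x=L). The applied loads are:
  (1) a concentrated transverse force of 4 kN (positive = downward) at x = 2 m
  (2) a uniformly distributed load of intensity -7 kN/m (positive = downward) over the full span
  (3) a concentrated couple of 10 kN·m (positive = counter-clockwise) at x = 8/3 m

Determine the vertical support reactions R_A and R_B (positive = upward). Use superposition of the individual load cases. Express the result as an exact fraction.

Load 1 — point force P=4 kN at a=2 m (b=L-a=6):
  R_A = Pb/L = 4·6/8 = 3 kN
  R_B = Pa/L = 4·2/8 = 1 kN
Load 2 — uniform load w=-7 kN/m over full span:
  R_A = wL/2 = (-7)·8/2 = -28 kN
  R_B = wL/2 = (-7)·8/2 = -28 kN
Load 3 — applied couple M₀=10 kN·m at a=8/3 m (b=L-a=16/3):
  R_A = M₀/L = 10/8 = 5/4 kN
  R_B = -M₀/L = -10/8 = -5/4 kN
Superposition: R_A = -95/4 kN, R_B = -113/4 kN

R_A = -95/4 kN, R_B = -113/4 kN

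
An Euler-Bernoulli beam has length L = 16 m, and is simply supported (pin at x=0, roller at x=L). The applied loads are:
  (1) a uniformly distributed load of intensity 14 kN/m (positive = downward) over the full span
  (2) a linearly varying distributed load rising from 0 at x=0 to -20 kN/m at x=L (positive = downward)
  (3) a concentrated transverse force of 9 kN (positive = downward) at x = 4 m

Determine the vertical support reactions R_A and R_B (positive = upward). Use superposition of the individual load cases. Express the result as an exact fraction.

Load 1 — uniform load w=14 kN/m over full span:
  R_A = wL/2 = 14·16/2 = 112 kN
  R_B = wL/2 = 14·16/2 = 112 kN
Load 2 — triangular load w₀=-20 kN/m (0→w₀ over full span):
  R_A = w₀L/6 = (-20)·16/6 = -160/3 kN
  R_B = w₀L/3 = (-20)·16/3 = -320/3 kN
Load 3 — point force P=9 kN at a=4 m (b=L-a=12):
  R_A = Pb/L = 9·12/16 = 27/4 kN
  R_B = Pa/L = 9·4/16 = 9/4 kN
Superposition: R_A = 785/12 kN, R_B = 91/12 kN

R_A = 785/12 kN, R_B = 91/12 kN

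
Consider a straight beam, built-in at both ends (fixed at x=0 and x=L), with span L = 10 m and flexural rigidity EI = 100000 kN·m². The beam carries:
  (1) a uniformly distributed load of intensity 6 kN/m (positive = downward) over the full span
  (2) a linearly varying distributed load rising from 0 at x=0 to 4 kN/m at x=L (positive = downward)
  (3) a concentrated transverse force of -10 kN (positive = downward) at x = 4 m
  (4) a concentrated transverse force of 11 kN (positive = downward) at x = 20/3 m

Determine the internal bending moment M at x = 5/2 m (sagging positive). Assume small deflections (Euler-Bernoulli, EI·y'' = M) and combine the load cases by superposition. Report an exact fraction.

M(5/2) = 4381/1080 kN·m

Load 1 — uniform load w=6 kN/m over full span:
  M_1 = wLx/2 - wL²/12 - wx²/2 = 6·10·(5/2)/2 - 6·10²/12 - 6·(5/2)²/2 = 25/4 kN·m
Load 2 — triangular load w₀=4 kN/m (0→w₀ over full span):
  M_2 = 3w₀Lx/20 - w₀L²/30 - w₀x³/(6L) = 3·4·10·(5/2)/20 - 4·10²/30 - 4·(5/2)³/(6·10) = 5/8 kN·m
Load 3 — point force P=-10 kN at a=4 m (b=L-a=6):
  M_3 = Pb²(3a+b)x/L³ - Pab²/L²  [x≤a] = (-10)·6²·(3·4+6)·(5/2)/10³ - (-10)·4·6²/10² = -9/5 kN·m
Load 4 — point force P=11 kN at a=20/3 m (b=L-a=10/3):
  M_4 = Pb²(3a+b)x/L³ - Pab²/L²  [x≤a] = 11·(10/3)²·(3·(20/3)+(10/3))·(5/2)/10³ - 11·(20/3)·(10/3)²/10² = -55/54 kN·m
Superposition: M = Σ M_i = 4381/1080 kN·m ≈ 4.056481 kN·m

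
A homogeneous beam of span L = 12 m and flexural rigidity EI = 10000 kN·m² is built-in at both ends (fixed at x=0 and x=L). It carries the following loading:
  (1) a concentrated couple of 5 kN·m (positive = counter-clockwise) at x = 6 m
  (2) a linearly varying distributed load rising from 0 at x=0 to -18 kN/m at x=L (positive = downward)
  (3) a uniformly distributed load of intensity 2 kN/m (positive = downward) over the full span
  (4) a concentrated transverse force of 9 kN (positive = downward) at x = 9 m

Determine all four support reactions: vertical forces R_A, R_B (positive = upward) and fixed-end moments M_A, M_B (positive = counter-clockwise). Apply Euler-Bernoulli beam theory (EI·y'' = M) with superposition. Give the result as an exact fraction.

R_A = -2939/160 kN, M_A = -4487/80 kN·m, R_B = -9061/160 kN, M_B = 7333/80 kN·m

Load 1 — applied couple M₀=5 kN·m at a=6 m (b=L-a=6):
  R_A = 6M₀ab/L³ = 6·5·6·6/12³ = 5/8 kN
  M_A = M₀b(2a-b)/L² = 5·6·(2·6-6)/12² = 5/4 kN·m
  R_B = -6M₀ab/L³ = -6·5·6·6/12³ = -5/8 kN
  M_B = M₀a(2b-a)/L² = 5·6·(2·6-6)/12² = 5/4 kN·m
Load 2 — triangular load w₀=-18 kN/m (0→w₀ over full span):
  R_A = 3w₀L/20 = 3·(-18)·12/20 = -162/5 kN
  M_A = w₀L²/30 = (-18)·12²/30 = -432/5 kN·m
  R_B = 7w₀L/20 = 7·(-18)·12/20 = -378/5 kN
  M_B = -w₀L²/20 = -(-18)·12²/20 = 648/5 kN·m
Load 3 — uniform load w=2 kN/m over full span:
  R_A = wL/2 = 2·12/2 = 12 kN
  M_A = wL²/12 = 2·12²/12 = 24 kN·m
  R_B = wL/2 = 2·12/2 = 12 kN
  M_B = -wL²/12 = -2·12²/12 = -24 kN·m
Load 4 — point force P=9 kN at a=9 m (b=L-a=3):
  R_A = Pb²(3a+b)/L³ = 9·3²·(3·9+3)/12³ = 45/32 kN
  M_A = Pab²/L² = 9·9·3²/12² = 81/16 kN·m
  R_B = Pa²(a+3b)/L³ = 9·9²·(9+3·3)/12³ = 243/32 kN
  M_B = -Pa²b/L² = -9·9²·3/12² = -243/16 kN·m
Superposition: R_A = -2939/160 kN, M_A = -4487/80 kN·m, R_B = -9061/160 kN, M_B = 7333/80 kN·m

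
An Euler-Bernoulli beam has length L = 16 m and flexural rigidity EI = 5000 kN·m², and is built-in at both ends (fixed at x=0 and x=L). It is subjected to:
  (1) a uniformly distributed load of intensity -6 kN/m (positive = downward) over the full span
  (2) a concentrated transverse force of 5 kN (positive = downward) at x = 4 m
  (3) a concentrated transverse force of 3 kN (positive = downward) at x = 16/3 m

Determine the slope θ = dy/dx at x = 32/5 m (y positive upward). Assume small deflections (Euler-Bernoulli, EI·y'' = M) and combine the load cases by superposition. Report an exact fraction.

θ(32/5) = 4528/234375 rad

Load 1 — uniform load w=-6 kN/m over full span:
  θ_1 = -wx(L-x)(L-2x)/(12EI) = -(-6)·(32/5)·(16-(32/5))·(16-2·(32/5))/(12·5000) = 1536/78125 rad
Load 2 — point force P=5 kN at a=4 m (b=L-a=12):
  θ_2 = Pa²(L-x)(2bL-(3b+a)(L-x))/(2L³EI)  [x>a] = 5·4²·(16-(32/5))·(2·12·16-(3·12+4)·(16-(32/5)))/(2·16³·5000) = 0 rad
Load 3 — point force P=3 kN at a=16/3 m (b=L-a=32/3):
  θ_3 = Pa²(L-x)(2bL-(3b+a)(L-x))/(2L³EI)  [x>a] = 3·(16/3)²·(16-(32/5))·(2·(32/3)·16-(3·(32/3)+(16/3))·(16-(32/5)))/(2·16³·5000) = -16/46875 rad
Superposition: θ = Σ θ_i = 4528/234375 rad ≈ 0.019319 rad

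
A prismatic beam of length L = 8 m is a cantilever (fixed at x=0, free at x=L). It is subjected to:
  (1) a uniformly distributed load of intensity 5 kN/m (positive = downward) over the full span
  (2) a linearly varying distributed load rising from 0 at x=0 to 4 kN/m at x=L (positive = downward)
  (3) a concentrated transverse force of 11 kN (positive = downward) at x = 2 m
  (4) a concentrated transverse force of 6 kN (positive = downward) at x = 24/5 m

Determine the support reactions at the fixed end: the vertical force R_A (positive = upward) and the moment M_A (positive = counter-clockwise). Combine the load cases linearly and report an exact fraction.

Load 1 — uniform load w=5 kN/m over full span:
  R_A = wL = 5·8 = 40 kN
  M_A = wL²/2 = 5·8²/2 = 160 kN·m
Load 2 — triangular load w₀=4 kN/m (0→w₀ over full span):
  R_A = w₀L/2 = 4·8/2 = 16 kN
  M_A = w₀L²/3 = 4·8²/3 = 256/3 kN·m
Load 3 — point force P=11 kN at a=2 m (b=L-a=6):
  R_A = P = 11 kN
  M_A = Pa = 11·2 = 22 kN·m
Load 4 — point force P=6 kN at a=24/5 m (b=L-a=16/5):
  R_A = P = 6 kN
  M_A = Pa = 6·(24/5) = 144/5 kN·m
Superposition: R_A = 73 kN, M_A = 4442/15 kN·m

R_A = 73 kN, M_A = 4442/15 kN·m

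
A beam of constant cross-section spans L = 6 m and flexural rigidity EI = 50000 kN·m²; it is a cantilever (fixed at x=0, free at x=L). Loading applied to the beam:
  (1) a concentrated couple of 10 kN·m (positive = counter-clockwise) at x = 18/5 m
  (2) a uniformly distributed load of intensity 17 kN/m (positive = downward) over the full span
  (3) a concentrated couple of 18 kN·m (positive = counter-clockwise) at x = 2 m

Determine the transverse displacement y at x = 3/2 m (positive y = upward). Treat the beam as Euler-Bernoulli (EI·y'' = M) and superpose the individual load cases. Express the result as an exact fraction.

y(3/2) = -33147/6400000 m

Load 1 — applied couple M₀=10 kN·m at a=18/5 m (b=L-a=12/5):
  y_1 = M₀x²/(2EI)  [x≤a] = 10·(3/2)²/(2·50000) = 9/40000 m
Load 2 — uniform load w=17 kN/m over full span:
  y_2 = -wx²(x²-4Lx+6L²)/(24EI) = -17·(3/2)²·((3/2)²-4·6·(3/2)+6·6²)/(24·50000) = -37179/6400000 m
Load 3 — applied couple M₀=18 kN·m at a=2 m (b=L-a=4):
  y_3 = M₀x²/(2EI)  [x≤a] = 18·(3/2)²/(2·50000) = 81/200000 m
Superposition: y = Σ y_i = -33147/6400000 m ≈ -0.005179 m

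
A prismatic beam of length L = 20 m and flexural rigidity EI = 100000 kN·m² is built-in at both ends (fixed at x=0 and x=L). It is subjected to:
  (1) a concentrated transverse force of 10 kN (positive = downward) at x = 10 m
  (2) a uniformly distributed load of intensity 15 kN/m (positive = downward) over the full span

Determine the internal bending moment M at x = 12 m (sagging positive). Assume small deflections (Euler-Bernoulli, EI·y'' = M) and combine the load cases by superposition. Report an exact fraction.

Load 1 — point force P=10 kN at a=10 m (b=L-a=10):
  M_1 = Pa²(a+3b)(L-x)/L³ - Pa²b/L²  [x>a] = 10·10²·(10+3·10)·(20-12)/20³ - 10·10²·10/20² = 15 kN·m
Load 2 — uniform load w=15 kN/m over full span:
  M_2 = wLx/2 - wL²/12 - wx²/2 = 15·20·12/2 - 15·20²/12 - 15·12²/2 = 220 kN·m
Superposition: M = Σ M_i = 235 kN·m ≈ 235.000000 kN·m

M(12) = 235 kN·m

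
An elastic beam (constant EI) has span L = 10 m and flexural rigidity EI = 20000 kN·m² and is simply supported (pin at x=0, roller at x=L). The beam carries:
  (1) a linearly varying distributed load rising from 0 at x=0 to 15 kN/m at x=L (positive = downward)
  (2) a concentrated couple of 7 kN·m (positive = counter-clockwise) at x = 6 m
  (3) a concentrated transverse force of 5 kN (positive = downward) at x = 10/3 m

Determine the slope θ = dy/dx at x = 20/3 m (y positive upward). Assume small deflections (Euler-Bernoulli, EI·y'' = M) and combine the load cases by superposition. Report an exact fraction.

Load 1 — triangular load w₀=15 kN/m (0→w₀ over full span):
  θ_1 = -w₀(7L⁴-30L²x²+15x⁴)/(360LEI) = -15·(7·10⁴-30·10²·(20/3)²+15·(20/3)⁴)/(360·10·20000) = 91/12960 rad
Load 2 — applied couple M₀=7 kN·m at a=6 m (b=L-a=4):
  θ_2 = (M₀x²/(2L)-M₀(x-a)+C₁)/EI  [x>a] with C₁=M₀(3b²-L²)/(6L)=-91/15 = (7·(20/3)²/(2·10)-7·((20/3)-6)+(-91/15))/20000 = 217/900000 rad
Load 3 — point force P=5 kN at a=10/3 m (b=L-a=20/3):
  θ_3 = -Pa(2L²-6Lx+3x²+a²)/(6LEI)  [x>a] = -5·(10/3)·(2·10²-6·10·(20/3)+3·(20/3)²+(10/3)²)/(6·10·20000) = 1/1296 rad
Superposition: θ = Σ θ_i = 32539/4050000 rad ≈ 0.008034 rad

θ(20/3) = 32539/4050000 rad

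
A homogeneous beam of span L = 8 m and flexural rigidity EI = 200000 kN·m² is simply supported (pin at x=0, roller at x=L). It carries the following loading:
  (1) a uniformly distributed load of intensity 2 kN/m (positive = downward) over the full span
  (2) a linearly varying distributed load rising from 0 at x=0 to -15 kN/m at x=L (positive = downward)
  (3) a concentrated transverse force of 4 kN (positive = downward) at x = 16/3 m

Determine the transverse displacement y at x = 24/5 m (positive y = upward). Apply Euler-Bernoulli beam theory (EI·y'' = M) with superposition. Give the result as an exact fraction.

y(24/5) = 329968/263671875 m

Load 1 — uniform load w=2 kN/m over full span:
  y_1 = -wx(L³-2Lx²+x³)/(24EI) = -2·(24/5)·(8³-2·8·(24/5)²+(24/5)³)/(24·200000) = -992/1953125 m
Load 2 — triangular load w₀=-15 kN/m (0→w₀ over full span):
  y_2 = -w₀x(7L⁴-10L²x²+3x⁴)/(360LEI) = -(-15)·(24/5)·(7·8⁴-10·8²·(24/5)²+3·(24/5)⁴)/(360·8·200000) = 18944/9765625 m
Load 3 — point force P=4 kN at a=16/3 m (b=L-a=8/3):
  y_3 = -Pbx(L²-b²-x²)/(6LEI)  [x≤a] = -4·(8/3)·(24/5)·(8²-(8/3)²-(24/5)²)/(6·8·200000) = -1904/10546875 m
Superposition: y = Σ y_i = 329968/263671875 m ≈ 0.001251 m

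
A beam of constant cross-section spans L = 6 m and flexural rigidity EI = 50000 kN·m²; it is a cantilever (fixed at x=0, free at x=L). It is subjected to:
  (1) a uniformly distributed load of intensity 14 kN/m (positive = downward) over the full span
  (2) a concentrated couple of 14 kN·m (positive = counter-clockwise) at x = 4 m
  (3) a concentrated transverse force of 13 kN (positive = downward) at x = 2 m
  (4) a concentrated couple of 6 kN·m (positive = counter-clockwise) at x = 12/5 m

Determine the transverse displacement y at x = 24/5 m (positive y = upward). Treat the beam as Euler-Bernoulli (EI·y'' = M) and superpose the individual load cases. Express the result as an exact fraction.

Load 1 — uniform load w=14 kN/m over full span:
  y_1 = -wx²(x²-4Lx+6L²)/(24EI) = -14·(24/5)²·((24/5)²-4·6·(24/5)+6·6²)/(24·50000) = -65016/1953125 m
Load 2 — applied couple M₀=14 kN·m at a=4 m (b=L-a=2):
  y_2 = M₀a(2x-a)/(2EI)  [x>a] = 14·4·(2·(24/5)-4)/(2·50000) = 49/15625 m
Load 3 — point force P=13 kN at a=2 m (b=L-a=4):
  y_3 = -Pa²(3x-a)/(6EI)  [x>a] = -13·2²·(3·(24/5)-2)/(6·50000) = -403/187500 m
Load 4 — applied couple M₀=6 kN·m at a=12/5 m (b=L-a=18/5):
  y_4 = M₀a(2x-a)/(2EI)  [x>a] = 6·(12/5)·(2·(24/5)-(12/5))/(2·50000) = 81/78125 m
Superposition: y = Σ y_i = -732767/23437500 m ≈ -0.031265 m

y(24/5) = -732767/23437500 m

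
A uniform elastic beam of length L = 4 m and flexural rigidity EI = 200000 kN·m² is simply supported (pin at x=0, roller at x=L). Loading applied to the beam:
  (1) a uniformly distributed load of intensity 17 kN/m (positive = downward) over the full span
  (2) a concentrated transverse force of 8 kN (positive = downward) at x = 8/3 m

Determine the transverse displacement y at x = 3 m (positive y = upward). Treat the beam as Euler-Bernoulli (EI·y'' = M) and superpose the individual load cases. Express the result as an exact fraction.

y(3) = -30707/129600000 m

Load 1 — uniform load w=17 kN/m over full span:
  y_1 = -wx(L³-2Lx²+x³)/(24EI) = -17·3·(4³-2·4·3²+3³)/(24·200000) = -323/1600000 m
Load 2 — point force P=8 kN at a=8/3 m (b=L-a=4/3):
  y_2 = -Pa(L-x)(2Lx-a²-x²)/(6LEI)  [x>a] = -8·(8/3)·(4-3)·(2·4·3-(8/3)²-3²)/(6·4·200000) = -71/2025000 m
Superposition: y = Σ y_i = -30707/129600000 m ≈ -0.000237 m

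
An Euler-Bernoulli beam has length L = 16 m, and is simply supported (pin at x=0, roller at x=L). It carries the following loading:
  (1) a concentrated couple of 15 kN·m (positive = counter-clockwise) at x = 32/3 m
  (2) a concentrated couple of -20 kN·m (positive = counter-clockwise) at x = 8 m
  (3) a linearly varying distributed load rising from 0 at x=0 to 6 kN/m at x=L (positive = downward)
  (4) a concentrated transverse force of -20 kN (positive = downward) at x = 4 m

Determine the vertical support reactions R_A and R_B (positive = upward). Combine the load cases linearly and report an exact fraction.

R_A = 11/16 kN, R_B = 437/16 kN

Load 1 — applied couple M₀=15 kN·m at a=32/3 m (b=L-a=16/3):
  R_A = M₀/L = 15/16 kN
  R_B = -M₀/L = -15/16 kN
Load 2 — applied couple M₀=-20 kN·m at a=8 m (b=L-a=8):
  R_A = M₀/L = (-20)/16 = -5/4 kN
  R_B = -M₀/L = -(-20)/16 = 5/4 kN
Load 3 — triangular load w₀=6 kN/m (0→w₀ over full span):
  R_A = w₀L/6 = 6·16/6 = 16 kN
  R_B = w₀L/3 = 6·16/3 = 32 kN
Load 4 — point force P=-20 kN at a=4 m (b=L-a=12):
  R_A = Pb/L = (-20)·12/16 = -15 kN
  R_B = Pa/L = (-20)·4/16 = -5 kN
Superposition: R_A = 11/16 kN, R_B = 437/16 kN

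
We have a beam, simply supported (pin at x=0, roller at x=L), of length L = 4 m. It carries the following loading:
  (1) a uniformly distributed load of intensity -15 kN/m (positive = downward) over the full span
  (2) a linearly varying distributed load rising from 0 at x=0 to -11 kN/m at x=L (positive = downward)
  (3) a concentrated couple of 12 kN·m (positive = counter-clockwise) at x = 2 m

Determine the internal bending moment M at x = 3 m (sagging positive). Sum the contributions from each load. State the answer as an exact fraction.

Load 1 — uniform load w=-15 kN/m over full span:
  M_1 = wx(L-x)/2 = (-15)·3·(4-3)/2 = -45/2 kN·m
Load 2 — triangular load w₀=-11 kN/m (0→w₀ over full span):
  M_2 = w₀Lx/6 - w₀x³/(6L) = (-11)·4·3/6 - (-11)·3³/(6·4) = -77/8 kN·m
Load 3 — applied couple M₀=12 kN·m at a=2 m (b=L-a=2):
  M_3 = M₀x/L - M₀  [x>a] = 12·3/4 - 12 = -3 kN·m
Superposition: M = Σ M_i = -281/8 kN·m ≈ -35.125000 kN·m

M(3) = -281/8 kN·m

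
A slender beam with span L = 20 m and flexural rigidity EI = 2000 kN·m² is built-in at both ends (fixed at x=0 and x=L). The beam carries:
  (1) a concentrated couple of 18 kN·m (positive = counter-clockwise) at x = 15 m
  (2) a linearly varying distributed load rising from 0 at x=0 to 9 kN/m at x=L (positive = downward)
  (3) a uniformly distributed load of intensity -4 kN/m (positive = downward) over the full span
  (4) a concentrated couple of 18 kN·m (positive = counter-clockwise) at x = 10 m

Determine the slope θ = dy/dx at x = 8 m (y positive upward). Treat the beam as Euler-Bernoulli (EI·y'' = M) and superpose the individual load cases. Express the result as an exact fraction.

θ(8) = -251/10000 rad

Load 1 — applied couple M₀=18 kN·m at a=15 m (b=L-a=5):
  θ_1 = (R_Ax²/2 - M_Ax)/EI  [x≤a] with R_A=81/80, M_A=45/8 = ((81/80)·8²/2 - (45/8)·8)/2000 = -63/10000 rad
Load 2 — triangular load w₀=9 kN/m (0→w₀ over full span):
  θ_2 = -w₀(2x(L-x)(L-2x)(x+2L)+x²(L-x)²)/(120LEI) = -9·(2·8·(20-8)·(20-2·8)·(8+2·20)+8²·(20-8)²)/(120·20·2000) = -54/625 rad
Load 3 — uniform load w=-4 kN/m over full span:
  θ_3 = -wx(L-x)(L-2x)/(12EI) = -(-4)·8·(20-8)·(20-2·8)/(12·2000) = 8/125 rad
Load 4 — applied couple M₀=18 kN·m at a=10 m (b=L-a=10):
  θ_4 = (R_Ax²/2 - M_Ax)/EI  [x≤a] with R_A=27/20, M_A=9/2 = ((27/20)·8²/2 - (9/2)·8)/2000 = 9/2500 rad
Superposition: θ = Σ θ_i = -251/10000 rad ≈ -0.025100 rad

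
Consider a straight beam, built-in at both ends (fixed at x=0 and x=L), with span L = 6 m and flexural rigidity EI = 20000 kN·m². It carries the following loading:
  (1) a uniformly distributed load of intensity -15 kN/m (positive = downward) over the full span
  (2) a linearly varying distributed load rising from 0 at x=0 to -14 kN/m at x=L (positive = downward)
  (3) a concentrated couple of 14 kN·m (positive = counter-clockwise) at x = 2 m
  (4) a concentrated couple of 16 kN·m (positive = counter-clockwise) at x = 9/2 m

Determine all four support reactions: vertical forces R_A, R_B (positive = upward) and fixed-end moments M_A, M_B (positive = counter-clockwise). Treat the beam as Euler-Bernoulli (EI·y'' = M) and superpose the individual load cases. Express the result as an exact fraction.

Load 1 — uniform load w=-15 kN/m over full span:
  R_A = wL/2 = (-15)·6/2 = -45 kN
  M_A = wL²/12 = (-15)·6²/12 = -45 kN·m
  R_B = wL/2 = (-15)·6/2 = -45 kN
  M_B = -wL²/12 = -(-15)·6²/12 = 45 kN·m
Load 2 — triangular load w₀=-14 kN/m (0→w₀ over full span):
  R_A = 3w₀L/20 = 3·(-14)·6/20 = -63/5 kN
  M_A = w₀L²/30 = (-14)·6²/30 = -84/5 kN·m
  R_B = 7w₀L/20 = 7·(-14)·6/20 = -147/5 kN
  M_B = -w₀L²/20 = -(-14)·6²/20 = 126/5 kN·m
Load 3 — applied couple M₀=14 kN·m at a=2 m (b=L-a=4):
  R_A = 6M₀ab/L³ = 6·14·2·4/6³ = 28/9 kN
  M_A = M₀b(2a-b)/L² = 14·4·(2·2-4)/6² = 0 kN·m
  R_B = -6M₀ab/L³ = -6·14·2·4/6³ = -28/9 kN
  M_B = M₀a(2b-a)/L² = 14·2·(2·4-2)/6² = 14/3 kN·m
Load 4 — applied couple M₀=16 kN·m at a=9/2 m (b=L-a=3/2):
  R_A = 6M₀ab/L³ = 6·16·(9/2)·(3/2)/6³ = 3 kN
  M_A = M₀b(2a-b)/L² = 16·(3/2)·(2·(9/2)-(3/2))/6² = 5 kN·m
  R_B = -6M₀ab/L³ = -6·16·(9/2)·(3/2)/6³ = -3 kN
  M_B = M₀a(2b-a)/L² = 16·(9/2)·(2·(3/2)-(9/2))/6² = -3 kN·m
Superposition: R_A = -2317/45 kN, M_A = -284/5 kN·m, R_B = -3623/45 kN, M_B = 1078/15 kN·m

R_A = -2317/45 kN, M_A = -284/5 kN·m, R_B = -3623/45 kN, M_B = 1078/15 kN·m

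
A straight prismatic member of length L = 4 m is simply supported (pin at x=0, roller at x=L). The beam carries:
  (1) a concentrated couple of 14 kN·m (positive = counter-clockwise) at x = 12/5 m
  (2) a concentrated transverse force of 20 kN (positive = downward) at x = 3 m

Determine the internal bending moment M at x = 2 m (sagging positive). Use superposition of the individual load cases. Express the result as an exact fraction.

Load 1 — applied couple M₀=14 kN·m at a=12/5 m (b=L-a=8/5):
  M_1 = M₀x/L  [x≤a] = 14·2/4 = 7 kN·m
Load 2 — point force P=20 kN at a=3 m (b=L-a=1):
  M_2 = Pbx/L  [x≤a] = 20·1·2/4 = 10 kN·m
Superposition: M = Σ M_i = 17 kN·m ≈ 17.000000 kN·m

M(2) = 17 kN·m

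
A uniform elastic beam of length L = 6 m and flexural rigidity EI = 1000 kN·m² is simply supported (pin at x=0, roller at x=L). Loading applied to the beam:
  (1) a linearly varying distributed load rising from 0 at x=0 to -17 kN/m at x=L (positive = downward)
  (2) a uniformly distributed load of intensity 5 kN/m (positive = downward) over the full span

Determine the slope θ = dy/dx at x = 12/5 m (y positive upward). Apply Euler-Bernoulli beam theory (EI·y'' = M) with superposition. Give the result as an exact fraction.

Load 1 — triangular load w₀=-17 kN/m (0→w₀ over full span):
  θ_1 = -w₀(7L⁴-30L²x²+15x⁴)/(360LEI) = -(-17)·(7·6⁴-30·6²·(12/5)²+15·(12/5)⁴)/(360·6·1000) = 16473/625000 rad
Load 2 — uniform load w=5 kN/m over full span:
  θ_2 = -w(L³-6Lx²+4x³)/(24EI) = -5·(6³-6·6·(12/5)²+4·(12/5)³)/(24·1000) = -333/25000 rad
Superposition: θ = Σ θ_i = 2037/156250 rad ≈ 0.013037 rad

θ(12/5) = 2037/156250 rad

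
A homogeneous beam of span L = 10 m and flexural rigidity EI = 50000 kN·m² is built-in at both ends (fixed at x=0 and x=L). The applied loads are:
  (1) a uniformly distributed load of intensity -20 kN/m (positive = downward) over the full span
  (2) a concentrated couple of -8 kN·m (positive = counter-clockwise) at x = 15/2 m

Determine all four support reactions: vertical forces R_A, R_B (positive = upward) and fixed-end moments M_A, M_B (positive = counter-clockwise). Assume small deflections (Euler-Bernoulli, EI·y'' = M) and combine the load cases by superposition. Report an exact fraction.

R_A = -1009/10 kN, M_A = -1015/6 kN·m, R_B = -991/10 kN, M_B = 1009/6 kN·m

Load 1 — uniform load w=-20 kN/m over full span:
  R_A = wL/2 = (-20)·10/2 = -100 kN
  M_A = wL²/12 = (-20)·10²/12 = -500/3 kN·m
  R_B = wL/2 = (-20)·10/2 = -100 kN
  M_B = -wL²/12 = -(-20)·10²/12 = 500/3 kN·m
Load 2 — applied couple M₀=-8 kN·m at a=15/2 m (b=L-a=5/2):
  R_A = 6M₀ab/L³ = 6·(-8)·(15/2)·(5/2)/10³ = -9/10 kN
  M_A = M₀b(2a-b)/L² = (-8)·(5/2)·(2·(15/2)-(5/2))/10² = -5/2 kN·m
  R_B = -6M₀ab/L³ = -6·(-8)·(15/2)·(5/2)/10³ = 9/10 kN
  M_B = M₀a(2b-a)/L² = (-8)·(15/2)·(2·(5/2)-(15/2))/10² = 3/2 kN·m
Superposition: R_A = -1009/10 kN, M_A = -1015/6 kN·m, R_B = -991/10 kN, M_B = 1009/6 kN·m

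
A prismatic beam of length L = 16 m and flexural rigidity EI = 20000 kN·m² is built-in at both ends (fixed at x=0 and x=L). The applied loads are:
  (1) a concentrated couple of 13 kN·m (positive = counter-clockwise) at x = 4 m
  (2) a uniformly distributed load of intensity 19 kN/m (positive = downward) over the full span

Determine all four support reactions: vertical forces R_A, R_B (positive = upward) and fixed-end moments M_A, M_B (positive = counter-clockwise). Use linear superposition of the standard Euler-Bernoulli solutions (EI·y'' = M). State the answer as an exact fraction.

R_A = 19573/128 kN, M_A = 19339/48 kN·m, R_B = 19339/128 kN, M_B = -19261/48 kN·m

Load 1 — applied couple M₀=13 kN·m at a=4 m (b=L-a=12):
  R_A = 6M₀ab/L³ = 6·13·4·12/16³ = 117/128 kN
  M_A = M₀b(2a-b)/L² = 13·12·(2·4-12)/16² = -39/16 kN·m
  R_B = -6M₀ab/L³ = -6·13·4·12/16³ = -117/128 kN
  M_B = M₀a(2b-a)/L² = 13·4·(2·12-4)/16² = 65/16 kN·m
Load 2 — uniform load w=19 kN/m over full span:
  R_A = wL/2 = 19·16/2 = 152 kN
  M_A = wL²/12 = 19·16²/12 = 1216/3 kN·m
  R_B = wL/2 = 19·16/2 = 152 kN
  M_B = -wL²/12 = -19·16²/12 = -1216/3 kN·m
Superposition: R_A = 19573/128 kN, M_A = 19339/48 kN·m, R_B = 19339/128 kN, M_B = -19261/48 kN·m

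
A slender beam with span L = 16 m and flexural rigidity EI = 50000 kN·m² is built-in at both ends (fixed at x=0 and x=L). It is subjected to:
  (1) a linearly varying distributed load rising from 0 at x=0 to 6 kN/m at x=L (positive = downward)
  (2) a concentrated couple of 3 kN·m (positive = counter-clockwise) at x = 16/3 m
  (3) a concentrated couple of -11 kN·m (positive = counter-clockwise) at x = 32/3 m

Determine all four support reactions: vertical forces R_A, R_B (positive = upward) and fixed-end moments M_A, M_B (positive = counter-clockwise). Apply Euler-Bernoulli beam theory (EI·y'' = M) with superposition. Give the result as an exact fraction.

Load 1 — triangular load w₀=6 kN/m (0→w₀ over full span):
  R_A = 3w₀L/20 = 3·6·16/20 = 72/5 kN
  M_A = w₀L²/30 = 6·16²/30 = 256/5 kN·m
  R_B = 7w₀L/20 = 7·6·16/20 = 168/5 kN
  M_B = -w₀L²/20 = -6·16²/20 = -384/5 kN·m
Load 2 — applied couple M₀=3 kN·m at a=16/3 m (b=L-a=32/3):
  R_A = 6M₀ab/L³ = 6·3·(16/3)·(32/3)/16³ = 1/4 kN
  M_A = M₀b(2a-b)/L² = 3·(32/3)·(2·(16/3)-(32/3))/16² = 0 kN·m
  R_B = -6M₀ab/L³ = -6·3·(16/3)·(32/3)/16³ = -1/4 kN
  M_B = M₀a(2b-a)/L² = 3·(16/3)·(2·(32/3)-(16/3))/16² = 1 kN·m
Load 3 — applied couple M₀=-11 kN·m at a=32/3 m (b=L-a=16/3):
  R_A = 6M₀ab/L³ = 6·(-11)·(32/3)·(16/3)/16³ = -11/12 kN
  M_A = M₀b(2a-b)/L² = (-11)·(16/3)·(2·(32/3)-(16/3))/16² = -11/3 kN·m
  R_B = -6M₀ab/L³ = -6·(-11)·(32/3)·(16/3)/16³ = 11/12 kN
  M_B = M₀a(2b-a)/L² = (-11)·(32/3)·(2·(16/3)-(32/3))/16² = 0 kN·m
Superposition: R_A = 206/15 kN, M_A = 713/15 kN·m, R_B = 514/15 kN, M_B = -379/5 kN·m

R_A = 206/15 kN, M_A = 713/15 kN·m, R_B = 514/15 kN, M_B = -379/5 kN·m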